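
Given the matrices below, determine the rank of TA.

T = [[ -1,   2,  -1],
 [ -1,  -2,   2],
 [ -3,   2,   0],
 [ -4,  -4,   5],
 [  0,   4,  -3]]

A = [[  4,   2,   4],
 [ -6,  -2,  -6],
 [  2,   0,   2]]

First compute TA:
[[-18,  -6, -18],
 [ 12,   2,  12],
 [-24, -10, -24],
 [ 18,   0,  18],
 [-30,  -8, -30]]
Now row reduce the product.
R2 ← R2 + (2/3)·R1: [0, -2, 0]
R3 ← R3 − (4/3)·R1: [0, -2, 0]
R4 ← R4 + R1: [0, -6, 0]
R5 ← R5 − (5/3)·R1: [0, 2, 0]
R3 ← R3 − R2: [0, 0, 0]
R4 ← R4 − (3)·R2: [0, 0, 0]
R5 ← R5 + R2: [0, 0, 0]
2 nonzero rows, so rank(TA) = 2.

2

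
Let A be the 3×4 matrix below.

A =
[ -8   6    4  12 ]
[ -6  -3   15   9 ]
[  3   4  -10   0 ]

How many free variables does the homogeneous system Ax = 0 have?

Row reduce to echelon form.
R2 ← R2 − (3/4)·R1: [0, -15/2, 12, 0]
R3 ← R3 + (3/8)·R1: [0, 25/4, -17/2, 9/2]
R3 ← R3 + (5/6)·R2: [0, 0, 3/2, 9/2]
3 nonzero rows, so rank(A) = 3.
A has 4 columns; by rank–nullity, nullity = 4 − 3 = 1.

1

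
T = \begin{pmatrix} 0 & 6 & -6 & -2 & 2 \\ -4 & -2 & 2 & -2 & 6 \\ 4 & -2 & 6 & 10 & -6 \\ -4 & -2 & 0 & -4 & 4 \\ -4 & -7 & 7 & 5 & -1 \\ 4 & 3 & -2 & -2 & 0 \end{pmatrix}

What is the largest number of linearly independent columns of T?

Row reduce to echelon form.
Swap R1 ↔ R2
R3 ← R3 + R1: [0, -4, 8, 8, 0]
R4 ← R4 − R1: [0, 0, -2, -2, -2]
R5 ← R5 − R1: [0, -5, 5, 7, -7]
R6 ← R6 + R1: [0, 1, 0, -4, 6]
R3 ← R3 + (2/3)·R2: [0, 0, 4, 20/3, 4/3]
R5 ← R5 + (5/6)·R2: [0, 0, 0, 16/3, -16/3]
R6 ← R6 − (1/6)·R2: [0, 0, 1, -11/3, 17/3]
R4 ← R4 + (1/2)·R3: [0, 0, 0, 4/3, -4/3]
R6 ← R6 − (1/4)·R3: [0, 0, 0, -16/3, 16/3]
R5 ← R5 − (4)·R4: [0, 0, 0, 0, 0]
R6 ← R6 + (4)·R4: [0, 0, 0, 0, 0]
Echelon form has 4 nonzero rows, so rank(T) = 4.
The rank gives the maximum number of linearly independent columns: 4.

4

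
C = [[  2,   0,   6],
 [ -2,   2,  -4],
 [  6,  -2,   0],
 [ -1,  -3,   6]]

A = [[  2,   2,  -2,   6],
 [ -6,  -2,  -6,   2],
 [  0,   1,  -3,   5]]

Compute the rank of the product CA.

2

First compute CA:
[[  4,  10, -22,  42],
 [-16, -12,   4, -28],
 [ 24,  16,   0,  32],
 [ 16,  10,   2,  18]]
Now row reduce the product.
R2 ← R2 + (4)·R1: [0, 28, -84, 140]
R3 ← R3 − (6)·R1: [0, -44, 132, -220]
R4 ← R4 − (4)·R1: [0, -30, 90, -150]
R3 ← R3 + (11/7)·R2: [0, 0, 0, 0]
R4 ← R4 + (15/14)·R2: [0, 0, 0, 0]
2 nonzero rows, so rank(CA) = 2.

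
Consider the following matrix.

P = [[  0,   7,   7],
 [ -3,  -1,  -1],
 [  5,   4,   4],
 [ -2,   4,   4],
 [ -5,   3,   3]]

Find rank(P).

Row reduce to echelon form.
Swap R1 ↔ R2
R3 ← R3 + (5/3)·R1: [0, 7/3, 7/3]
R4 ← R4 − (2/3)·R1: [0, 14/3, 14/3]
R5 ← R5 − (5/3)·R1: [0, 14/3, 14/3]
R3 ← R3 − (1/3)·R2: [0, 0, 0]
R4 ← R4 − (2/3)·R2: [0, 0, 0]
R5 ← R5 − (2/3)·R2: [0, 0, 0]
Echelon form has 2 nonzero rows, so rank(P) = 2.

2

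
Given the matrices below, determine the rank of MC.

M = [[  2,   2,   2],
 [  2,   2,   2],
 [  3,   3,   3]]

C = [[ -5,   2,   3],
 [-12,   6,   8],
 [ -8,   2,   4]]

First compute MC:
[[-50,  20,  30],
 [-50,  20,  30],
 [-75,  30,  45]]
Now row reduce the product.
R2 ← R2 − R1: [0, 0, 0]
R3 ← R3 − (3/2)·R1: [0, 0, 0]
1 nonzero row, so rank(MC) = 1.

1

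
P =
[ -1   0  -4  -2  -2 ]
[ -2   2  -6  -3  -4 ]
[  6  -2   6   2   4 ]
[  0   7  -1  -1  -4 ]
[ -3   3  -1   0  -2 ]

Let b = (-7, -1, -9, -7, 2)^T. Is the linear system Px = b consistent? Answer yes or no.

Row reduce the augmented matrix [P | b].
R2 ← R2 − (2)·R1: [0, 2, 2, 1, 0, 13]
R3 ← R3 + (6)·R1: [0, -2, -18, -10, -8, -51]
R5 ← R5 − (3)·R1: [0, 3, 11, 6, 4, 23]
R3 ← R3 + R2: [0, 0, -16, -9, -8, -38]
R4 ← R4 − (7/2)·R2: [0, 0, -8, -9/2, -4, -105/2]
R5 ← R5 − (3/2)·R2: [0, 0, 8, 9/2, 4, 7/2]
R4 ← R4 − (1/2)·R3: [0, 0, 0, 0, 0, -67/2]
R5 ← R5 + (1/2)·R3: [0, 0, 0, 0, 0, -31/2]
R5 ← R5 − (31/67)·R4: [0, 0, 0, 0, 0, 0]
The echelon form has 4 nonzero rows; the last pivot sits in the augmented column, so rank(P) = 3 but rank([P|b]) = 4.
Since the ranks differ, the system is inconsistent.

no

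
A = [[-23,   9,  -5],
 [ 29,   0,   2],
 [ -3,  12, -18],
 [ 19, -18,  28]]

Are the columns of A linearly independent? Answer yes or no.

yes

Row reduce A to echelon form.
R2 ← R2 + (29/23)·R1: [0, 261/23, -99/23]
R3 ← R3 − (3/23)·R1: [0, 249/23, -399/23]
R4 ← R4 + (19/23)·R1: [0, -243/23, 549/23]
R3 ← R3 − (83/87)·R2: [0, 0, -384/29]
R4 ← R4 + (27/29)·R2: [0, 0, 576/29]
R4 ← R4 + (3/2)·R3: [0, 0, 0]
3 pivots among 3 columns.
Every column is a pivot column, so the columns are linearly independent.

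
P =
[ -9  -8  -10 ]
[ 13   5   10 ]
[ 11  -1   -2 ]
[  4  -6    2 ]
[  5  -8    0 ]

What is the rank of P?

3

Row reduce to echelon form.
R2 ← R2 + (13/9)·R1: [0, -59/9, -40/9]
R3 ← R3 + (11/9)·R1: [0, -97/9, -128/9]
R4 ← R4 + (4/9)·R1: [0, -86/9, -22/9]
R5 ← R5 + (5/9)·R1: [0, -112/9, -50/9]
R3 ← R3 − (97/59)·R2: [0, 0, -408/59]
R4 ← R4 − (86/59)·R2: [0, 0, 238/59]
R5 ← R5 − (112/59)·R2: [0, 0, 170/59]
R4 ← R4 + (7/12)·R3: [0, 0, 0]
R5 ← R5 + (5/12)·R3: [0, 0, 0]
Echelon form has 3 nonzero rows, so rank(P) = 3.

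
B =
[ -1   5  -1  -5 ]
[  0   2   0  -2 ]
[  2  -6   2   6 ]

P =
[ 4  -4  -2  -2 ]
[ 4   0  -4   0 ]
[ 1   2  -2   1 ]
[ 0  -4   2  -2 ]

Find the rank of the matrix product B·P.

First compute BP:
[[ 15,  22, -26,  11],
 [  8,   8, -12,   4],
 [-14, -28,  28, -14]]
Now row reduce the product.
R2 ← R2 − (8/15)·R1: [0, -56/15, 28/15, -28/15]
R3 ← R3 + (14/15)·R1: [0, -112/15, 56/15, -56/15]
R3 ← R3 − (2)·R2: [0, 0, 0, 0]
2 nonzero rows, so rank(BP) = 2.

2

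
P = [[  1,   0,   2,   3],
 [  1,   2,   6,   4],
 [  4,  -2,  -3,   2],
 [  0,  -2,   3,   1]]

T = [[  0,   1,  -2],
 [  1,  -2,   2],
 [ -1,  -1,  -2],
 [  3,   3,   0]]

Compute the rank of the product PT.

3

First compute PT:
[[  7,   8,  -6],
 [  8,   3, -10],
 [  7,  17,  -6],
 [ -2,   4, -10]]
Now row reduce the product.
R2 ← R2 − (8/7)·R1: [0, -43/7, -22/7]
R3 ← R3 − R1: [0, 9, 0]
R4 ← R4 + (2/7)·R1: [0, 44/7, -82/7]
R3 ← R3 + (63/43)·R2: [0, 0, -198/43]
R4 ← R4 + (44/43)·R2: [0, 0, -642/43]
R4 ← R4 − (107/33)·R3: [0, 0, 0]
3 nonzero rows, so rank(PT) = 3.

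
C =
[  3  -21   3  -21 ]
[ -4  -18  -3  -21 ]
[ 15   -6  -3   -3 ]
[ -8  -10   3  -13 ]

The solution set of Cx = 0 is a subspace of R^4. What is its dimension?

0

Row reduce to echelon form.
R2 ← R2 + (4/3)·R1: [0, -46, 1, -49]
R3 ← R3 − (5)·R1: [0, 99, -18, 102]
R4 ← R4 + (8/3)·R1: [0, -66, 11, -69]
R3 ← R3 + (99/46)·R2: [0, 0, -729/46, -159/46]
R4 ← R4 − (33/23)·R2: [0, 0, 220/23, 30/23]
R4 ← R4 + (440/729)·R3: [0, 0, 0, -190/243]
4 nonzero rows, so rank(C) = 4.
C has 4 columns; by rank–nullity, nullity = 4 − 4 = 0.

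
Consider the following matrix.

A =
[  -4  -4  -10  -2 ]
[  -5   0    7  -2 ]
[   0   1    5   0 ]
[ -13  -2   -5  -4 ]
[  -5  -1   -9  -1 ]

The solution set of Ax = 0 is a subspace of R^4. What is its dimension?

Row reduce to echelon form.
R2 ← R2 − (5/4)·R1: [0, 5, 39/2, 1/2]
R4 ← R4 − (13/4)·R1: [0, 11, 55/2, 5/2]
R5 ← R5 − (5/4)·R1: [0, 4, 7/2, 3/2]
R3 ← R3 − (1/5)·R2: [0, 0, 11/10, -1/10]
R4 ← R4 − (11/5)·R2: [0, 0, -77/5, 7/5]
R5 ← R5 − (4/5)·R2: [0, 0, -121/10, 11/10]
R4 ← R4 + (14)·R3: [0, 0, 0, 0]
R5 ← R5 + (11)·R3: [0, 0, 0, 0]
3 nonzero rows, so rank(A) = 3.
A has 4 columns; by rank–nullity, nullity = 4 − 3 = 1.

1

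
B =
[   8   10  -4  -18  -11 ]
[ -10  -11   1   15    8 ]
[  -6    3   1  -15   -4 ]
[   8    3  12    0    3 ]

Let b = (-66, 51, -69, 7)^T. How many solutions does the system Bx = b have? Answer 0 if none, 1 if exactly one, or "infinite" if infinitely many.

infinite

Row reduce the augmented matrix [B | b].
R2 ← R2 + (5/4)·R1: [0, 3/2, -4, -15/2, -23/4, -63/2]
R3 ← R3 + (3/4)·R1: [0, 21/2, -2, -57/2, -49/4, -237/2]
R4 ← R4 − R1: [0, -7, 16, 18, 14, 73]
R3 ← R3 − (7)·R2: [0, 0, 26, 24, 28, 102]
R4 ← R4 + (14/3)·R2: [0, 0, -8/3, -17, -77/6, -74]
R4 ← R4 + (4/39)·R3: [0, 0, 0, -189/13, -259/26, -826/13]
The echelon form has 4 nonzero rows, and every pivot lies in the first 5 columns, so rank(B) = rank([B|b]) = 4.
The system is consistent.
rank = 4 < 5 unknowns, so there are infinitely many solutions.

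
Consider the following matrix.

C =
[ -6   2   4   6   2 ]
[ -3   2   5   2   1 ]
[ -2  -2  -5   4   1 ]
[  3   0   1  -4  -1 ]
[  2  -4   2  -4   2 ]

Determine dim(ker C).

2

Row reduce to echelon form.
R2 ← R2 − (1/2)·R1: [0, 1, 3, -1, 0]
R3 ← R3 − (1/3)·R1: [0, -8/3, -19/3, 2, 1/3]
R4 ← R4 + (1/2)·R1: [0, 1, 3, -1, 0]
R5 ← R5 + (1/3)·R1: [0, -10/3, 10/3, -2, 8/3]
R3 ← R3 + (8/3)·R2: [0, 0, 5/3, -2/3, 1/3]
R4 ← R4 − R2: [0, 0, 0, 0, 0]
R5 ← R5 + (10/3)·R2: [0, 0, 40/3, -16/3, 8/3]
R5 ← R5 − (8)·R3: [0, 0, 0, 0, 0]
3 nonzero rows, so rank(C) = 3.
C has 5 columns; by rank–nullity, nullity = 5 − 3 = 2.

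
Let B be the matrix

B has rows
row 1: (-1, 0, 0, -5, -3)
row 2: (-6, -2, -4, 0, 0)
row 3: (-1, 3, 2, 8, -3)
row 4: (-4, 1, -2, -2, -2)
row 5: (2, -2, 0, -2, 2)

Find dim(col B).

5

Row reduce to echelon form.
R2 ← R2 − (6)·R1: [0, -2, -4, 30, 18]
R3 ← R3 − R1: [0, 3, 2, 13, 0]
R4 ← R4 − (4)·R1: [0, 1, -2, 18, 10]
R5 ← R5 + (2)·R1: [0, -2, 0, -12, -4]
R3 ← R3 + (3/2)·R2: [0, 0, -4, 58, 27]
R4 ← R4 + (1/2)·R2: [0, 0, -4, 33, 19]
R5 ← R5 − R2: [0, 0, 4, -42, -22]
R4 ← R4 − R3: [0, 0, 0, -25, -8]
R5 ← R5 + R3: [0, 0, 0, 16, 5]
R5 ← R5 + (16/25)·R4: [0, 0, 0, 0, -3/25]
Echelon form has 5 nonzero rows, so rank(B) = 5.
The column space has dimension equal to the rank: 5.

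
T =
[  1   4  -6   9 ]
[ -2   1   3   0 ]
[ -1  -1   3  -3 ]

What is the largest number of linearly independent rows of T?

Row reduce to echelon form.
R2 ← R2 + (2)·R1: [0, 9, -9, 18]
R3 ← R3 + R1: [0, 3, -3, 6]
R3 ← R3 − (1/3)·R2: [0, 0, 0, 0]
Echelon form has 2 nonzero rows, so rank(T) = 2.
The rank gives the maximum number of linearly independent rows: 2.

2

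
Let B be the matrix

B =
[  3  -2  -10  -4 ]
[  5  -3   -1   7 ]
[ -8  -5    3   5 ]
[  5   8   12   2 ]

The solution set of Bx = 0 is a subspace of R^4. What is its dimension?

1

Row reduce to echelon form.
R2 ← R2 − (5/3)·R1: [0, 1/3, 47/3, 41/3]
R3 ← R3 + (8/3)·R1: [0, -31/3, -71/3, -17/3]
R4 ← R4 − (5/3)·R1: [0, 34/3, 86/3, 26/3]
R3 ← R3 + (31)·R2: [0, 0, 462, 418]
R4 ← R4 − (34)·R2: [0, 0, -504, -456]
R4 ← R4 + (12/11)·R3: [0, 0, 0, 0]
3 nonzero rows, so rank(B) = 3.
B has 4 columns; by rank–nullity, nullity = 4 − 3 = 1.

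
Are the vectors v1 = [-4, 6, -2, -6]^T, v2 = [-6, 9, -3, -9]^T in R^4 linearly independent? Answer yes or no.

no

Form the matrix with these vectors as rows and row reduce.
R2 ← R2 − (3/2)·R1: [0, 0, 0, 0]
1 nonzero row, so the 2 vectors span a space of dimension 1.
Since 1 < 2, the vectors are linearly dependent.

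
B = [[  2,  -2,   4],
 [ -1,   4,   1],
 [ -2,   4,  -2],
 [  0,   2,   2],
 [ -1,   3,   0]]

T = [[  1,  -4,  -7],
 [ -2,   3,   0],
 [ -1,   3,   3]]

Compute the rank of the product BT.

First compute BT:
[[  2,  -2,  -2],
 [-10,  19,  10],
 [ -8,  14,   8],
 [ -6,  12,   6],
 [ -7,  13,   7]]
Now row reduce the product.
R2 ← R2 + (5)·R1: [0, 9, 0]
R3 ← R3 + (4)·R1: [0, 6, 0]
R4 ← R4 + (3)·R1: [0, 6, 0]
R5 ← R5 + (7/2)·R1: [0, 6, 0]
R3 ← R3 − (2/3)·R2: [0, 0, 0]
R4 ← R4 − (2/3)·R2: [0, 0, 0]
R5 ← R5 − (2/3)·R2: [0, 0, 0]
2 nonzero rows, so rank(BT) = 2.

2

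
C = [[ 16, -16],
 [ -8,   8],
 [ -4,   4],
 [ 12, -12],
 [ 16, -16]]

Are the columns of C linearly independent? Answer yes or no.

Row reduce C to echelon form.
R2 ← R2 + (1/2)·R1: [0, 0]
R3 ← R3 + (1/4)·R1: [0, 0]
R4 ← R4 − (3/4)·R1: [0, 0]
R5 ← R5 − R1: [0, 0]
1 pivot among 2 columns.
Only 1 < 2 pivot columns, so the columns are linearly dependent.

no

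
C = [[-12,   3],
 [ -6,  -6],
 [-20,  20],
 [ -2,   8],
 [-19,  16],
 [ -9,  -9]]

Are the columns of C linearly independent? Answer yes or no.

yes

Row reduce C to echelon form.
R2 ← R2 − (1/2)·R1: [0, -15/2]
R3 ← R3 − (5/3)·R1: [0, 15]
R4 ← R4 − (1/6)·R1: [0, 15/2]
R5 ← R5 − (19/12)·R1: [0, 45/4]
R6 ← R6 − (3/4)·R1: [0, -45/4]
R3 ← R3 + (2)·R2: [0, 0]
R4 ← R4 + R2: [0, 0]
R5 ← R5 + (3/2)·R2: [0, 0]
R6 ← R6 − (3/2)·R2: [0, 0]
2 pivots among 2 columns.
Every column is a pivot column, so the columns are linearly independent.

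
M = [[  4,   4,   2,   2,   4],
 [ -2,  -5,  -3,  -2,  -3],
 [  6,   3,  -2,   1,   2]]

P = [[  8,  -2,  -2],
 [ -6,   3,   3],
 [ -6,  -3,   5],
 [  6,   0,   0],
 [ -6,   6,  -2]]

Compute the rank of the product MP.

First compute MP:
[[-16,  22,   6],
 [ 38, -20, -20],
 [ 36,  15, -17]]
Now row reduce the product.
R2 ← R2 + (19/8)·R1: [0, 129/4, -23/4]
R3 ← R3 + (9/4)·R1: [0, 129/2, -7/2]
R3 ← R3 − (2)·R2: [0, 0, 8]
3 nonzero rows, so rank(MP) = 3.

3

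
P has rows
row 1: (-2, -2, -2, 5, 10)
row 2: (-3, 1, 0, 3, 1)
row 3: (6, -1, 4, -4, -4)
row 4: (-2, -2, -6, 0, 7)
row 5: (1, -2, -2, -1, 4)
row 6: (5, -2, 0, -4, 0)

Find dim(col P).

Row reduce to echelon form.
R2 ← R2 − (3/2)·R1: [0, 4, 3, -9/2, -14]
R3 ← R3 + (3)·R1: [0, -7, -2, 11, 26]
R4 ← R4 − R1: [0, 0, -4, -5, -3]
R5 ← R5 + (1/2)·R1: [0, -3, -3, 3/2, 9]
R6 ← R6 + (5/2)·R1: [0, -7, -5, 17/2, 25]
R3 ← R3 + (7/4)·R2: [0, 0, 13/4, 25/8, 3/2]
R5 ← R5 + (3/4)·R2: [0, 0, -3/4, -15/8, -3/2]
R6 ← R6 + (7/4)·R2: [0, 0, 1/4, 5/8, 1/2]
R4 ← R4 + (16/13)·R3: [0, 0, 0, -15/13, -15/13]
R5 ← R5 + (3/13)·R3: [0, 0, 0, -15/13, -15/13]
R6 ← R6 − (1/13)·R3: [0, 0, 0, 5/13, 5/13]
R5 ← R5 − R4: [0, 0, 0, 0, 0]
R6 ← R6 + (1/3)·R4: [0, 0, 0, 0, 0]
Echelon form has 4 nonzero rows, so rank(P) = 4.
The column space has dimension equal to the rank: 4.

4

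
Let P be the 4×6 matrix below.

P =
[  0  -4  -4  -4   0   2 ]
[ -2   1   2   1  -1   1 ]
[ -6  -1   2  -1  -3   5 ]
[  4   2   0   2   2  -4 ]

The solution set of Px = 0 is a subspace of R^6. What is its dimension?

Row reduce to echelon form.
Swap R1 ↔ R2
R3 ← R3 − (3)·R1: [0, -4, -4, -4, 0, 2]
R4 ← R4 + (2)·R1: [0, 4, 4, 4, 0, -2]
R3 ← R3 − R2: [0, 0, 0, 0, 0, 0]
R4 ← R4 + R2: [0, 0, 0, 0, 0, 0]
2 nonzero rows, so rank(P) = 2.
P has 6 columns; by rank–nullity, nullity = 6 − 2 = 4.

4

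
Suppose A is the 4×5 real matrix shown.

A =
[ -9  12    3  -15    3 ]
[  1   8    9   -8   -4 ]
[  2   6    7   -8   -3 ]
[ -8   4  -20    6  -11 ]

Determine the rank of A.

Row reduce to echelon form.
R2 ← R2 + (1/9)·R1: [0, 28/3, 28/3, -29/3, -11/3]
R3 ← R3 + (2/9)·R1: [0, 26/3, 23/3, -34/3, -7/3]
R4 ← R4 − (8/9)·R1: [0, -20/3, -68/3, 58/3, -41/3]
R3 ← R3 − (13/14)·R2: [0, 0, -1, -33/14, 15/14]
R4 ← R4 + (5/7)·R2: [0, 0, -16, 87/7, -114/7]
R4 ← R4 − (16)·R3: [0, 0, 0, 351/7, -234/7]
Echelon form has 4 nonzero rows, so rank(A) = 4.

4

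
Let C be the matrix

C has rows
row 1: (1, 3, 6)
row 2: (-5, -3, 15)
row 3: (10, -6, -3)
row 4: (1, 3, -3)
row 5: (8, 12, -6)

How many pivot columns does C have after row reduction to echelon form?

Row reduce to echelon form.
R2 ← R2 + (5)·R1: [0, 12, 45]
R3 ← R3 − (10)·R1: [0, -36, -63]
R4 ← R4 − R1: [0, 0, -9]
R5 ← R5 − (8)·R1: [0, -12, -54]
R3 ← R3 + (3)·R2: [0, 0, 72]
R5 ← R5 + R2: [0, 0, -9]
R4 ← R4 + (1/8)·R3: [0, 0, 0]
R5 ← R5 + (1/8)·R3: [0, 0, 0]
Echelon form has 3 nonzero rows, so rank(C) = 3.
Each nonzero row contributes one pivot column: 3 pivot columns.

3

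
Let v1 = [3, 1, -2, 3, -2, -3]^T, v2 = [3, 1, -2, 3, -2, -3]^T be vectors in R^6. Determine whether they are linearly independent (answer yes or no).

no

Form the matrix with these vectors as rows and row reduce.
R2 ← R2 − R1: [0, 0, 0, 0, 0, 0]
1 nonzero row, so the 2 vectors span a space of dimension 1.
Since 1 < 2, the vectors are linearly dependent.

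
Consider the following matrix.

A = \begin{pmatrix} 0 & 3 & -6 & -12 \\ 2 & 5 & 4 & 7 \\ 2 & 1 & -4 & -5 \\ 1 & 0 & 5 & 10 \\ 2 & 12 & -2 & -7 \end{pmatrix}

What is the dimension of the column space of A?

3

Row reduce to echelon form.
Swap R1 ↔ R2
R3 ← R3 − R1: [0, -4, -8, -12]
R4 ← R4 − (1/2)·R1: [0, -5/2, 3, 13/2]
R5 ← R5 − R1: [0, 7, -6, -14]
R3 ← R3 + (4/3)·R2: [0, 0, -16, -28]
R4 ← R4 + (5/6)·R2: [0, 0, -2, -7/2]
R5 ← R5 − (7/3)·R2: [0, 0, 8, 14]
R4 ← R4 − (1/8)·R3: [0, 0, 0, 0]
R5 ← R5 + (1/2)·R3: [0, 0, 0, 0]
Echelon form has 3 nonzero rows, so rank(A) = 3.
The column space has dimension equal to the rank: 3.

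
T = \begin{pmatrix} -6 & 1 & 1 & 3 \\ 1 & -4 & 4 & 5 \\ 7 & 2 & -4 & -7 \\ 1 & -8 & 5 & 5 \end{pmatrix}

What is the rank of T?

Row reduce to echelon form.
R2 ← R2 + (1/6)·R1: [0, -23/6, 25/6, 11/2]
R3 ← R3 + (7/6)·R1: [0, 19/6, -17/6, -7/2]
R4 ← R4 + (1/6)·R1: [0, -47/6, 31/6, 11/2]
R3 ← R3 + (19/23)·R2: [0, 0, 14/23, 24/23]
R4 ← R4 − (47/23)·R2: [0, 0, -77/23, -132/23]
R4 ← R4 + (11/2)·R3: [0, 0, 0, 0]
Echelon form has 3 nonzero rows, so rank(T) = 3.

3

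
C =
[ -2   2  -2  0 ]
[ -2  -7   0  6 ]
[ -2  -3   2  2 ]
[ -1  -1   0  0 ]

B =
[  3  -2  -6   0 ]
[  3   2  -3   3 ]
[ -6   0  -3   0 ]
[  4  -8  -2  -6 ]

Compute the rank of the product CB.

4

First compute CB:
[[ 12,   8,  12,   6],
 [ -3, -58,  21, -57],
 [-19, -18,  11, -21],
 [ -6,   0,   9,  -3]]
Now row reduce the product.
R2 ← R2 + (1/4)·R1: [0, -56, 24, -111/2]
R3 ← R3 + (19/12)·R1: [0, -16/3, 30, -23/2]
R4 ← R4 + (1/2)·R1: [0, 4, 15, 0]
R3 ← R3 − (2/21)·R2: [0, 0, 194/7, -87/14]
R4 ← R4 + (1/14)·R2: [0, 0, 117/7, -111/28]
R4 ← R4 − (117/194)·R3: [0, 0, 0, -21/97]
4 nonzero rows, so rank(CB) = 4.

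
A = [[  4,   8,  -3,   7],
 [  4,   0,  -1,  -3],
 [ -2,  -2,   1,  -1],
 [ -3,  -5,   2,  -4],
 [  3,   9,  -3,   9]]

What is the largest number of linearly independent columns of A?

2

Row reduce to echelon form.
R2 ← R2 − R1: [0, -8, 2, -10]
R3 ← R3 + (1/2)·R1: [0, 2, -1/2, 5/2]
R4 ← R4 + (3/4)·R1: [0, 1, -1/4, 5/4]
R5 ← R5 − (3/4)·R1: [0, 3, -3/4, 15/4]
R3 ← R3 + (1/4)·R2: [0, 0, 0, 0]
R4 ← R4 + (1/8)·R2: [0, 0, 0, 0]
R5 ← R5 + (3/8)·R2: [0, 0, 0, 0]
Echelon form has 2 nonzero rows, so rank(A) = 2.
The rank gives the maximum number of linearly independent columns: 2.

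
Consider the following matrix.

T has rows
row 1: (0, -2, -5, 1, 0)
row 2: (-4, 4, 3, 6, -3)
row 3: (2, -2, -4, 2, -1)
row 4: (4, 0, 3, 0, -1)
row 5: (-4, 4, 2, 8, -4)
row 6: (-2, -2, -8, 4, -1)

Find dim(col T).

3

Row reduce to echelon form.
Swap R1 ↔ R2
R3 ← R3 + (1/2)·R1: [0, 0, -5/2, 5, -5/2]
R4 ← R4 + R1: [0, 4, 6, 6, -4]
R5 ← R5 − R1: [0, 0, -1, 2, -1]
R6 ← R6 − (1/2)·R1: [0, -4, -19/2, 1, 1/2]
R4 ← R4 + (2)·R2: [0, 0, -4, 8, -4]
R6 ← R6 − (2)·R2: [0, 0, 1/2, -1, 1/2]
R4 ← R4 − (8/5)·R3: [0, 0, 0, 0, 0]
R5 ← R5 − (2/5)·R3: [0, 0, 0, 0, 0]
R6 ← R6 + (1/5)·R3: [0, 0, 0, 0, 0]
Echelon form has 3 nonzero rows, so rank(T) = 3.
The column space has dimension equal to the rank: 3.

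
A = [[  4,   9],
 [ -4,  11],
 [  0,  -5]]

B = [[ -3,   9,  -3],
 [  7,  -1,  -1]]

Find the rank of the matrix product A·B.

First compute AB:
[[ 51,  27, -21],
 [ 89, -47,   1],
 [-35,   5,   5]]
Now row reduce the product.
R2 ← R2 − (89/51)·R1: [0, -1600/17, 640/17]
R3 ← R3 + (35/51)·R1: [0, 400/17, -160/17]
R3 ← R3 + (1/4)·R2: [0, 0, 0]
2 nonzero rows, so rank(AB) = 2.

2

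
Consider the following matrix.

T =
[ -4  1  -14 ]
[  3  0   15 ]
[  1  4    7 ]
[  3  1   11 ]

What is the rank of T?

3

Row reduce to echelon form.
R2 ← R2 + (3/4)·R1: [0, 3/4, 9/2]
R3 ← R3 + (1/4)·R1: [0, 17/4, 7/2]
R4 ← R4 + (3/4)·R1: [0, 7/4, 1/2]
R3 ← R3 − (17/3)·R2: [0, 0, -22]
R4 ← R4 − (7/3)·R2: [0, 0, -10]
R4 ← R4 − (5/11)·R3: [0, 0, 0]
Echelon form has 3 nonzero rows, so rank(T) = 3.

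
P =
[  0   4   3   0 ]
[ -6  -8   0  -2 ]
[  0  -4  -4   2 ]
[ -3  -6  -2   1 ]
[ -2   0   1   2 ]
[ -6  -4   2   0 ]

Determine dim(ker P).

0

Row reduce to echelon form.
Swap R1 ↔ R2
R4 ← R4 − (1/2)·R1: [0, -2, -2, 2]
R5 ← R5 − (1/3)·R1: [0, 8/3, 1, 8/3]
R6 ← R6 − R1: [0, 4, 2, 2]
R3 ← R3 + R2: [0, 0, -1, 2]
R4 ← R4 + (1/2)·R2: [0, 0, -1/2, 2]
R5 ← R5 − (2/3)·R2: [0, 0, -1, 8/3]
R6 ← R6 − R2: [0, 0, -1, 2]
R4 ← R4 − (1/2)·R3: [0, 0, 0, 1]
R5 ← R5 − R3: [0, 0, 0, 2/3]
R6 ← R6 − R3: [0, 0, 0, 0]
R5 ← R5 − (2/3)·R4: [0, 0, 0, 0]
4 nonzero rows, so rank(P) = 4.
P has 4 columns; by rank–nullity, nullity = 4 − 4 = 0.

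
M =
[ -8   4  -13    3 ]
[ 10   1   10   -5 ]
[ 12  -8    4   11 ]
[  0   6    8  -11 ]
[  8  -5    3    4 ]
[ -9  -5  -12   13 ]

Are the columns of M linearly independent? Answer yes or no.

yes

Row reduce M to echelon form.
R2 ← R2 + (5/4)·R1: [0, 6, -25/4, -5/4]
R3 ← R3 + (3/2)·R1: [0, -2, -31/2, 31/2]
R5 ← R5 + R1: [0, -1, -10, 7]
R6 ← R6 − (9/8)·R1: [0, -19/2, 21/8, 77/8]
R3 ← R3 + (1/3)·R2: [0, 0, -211/12, 181/12]
R4 ← R4 − R2: [0, 0, 57/4, -39/4]
R5 ← R5 + (1/6)·R2: [0, 0, -265/24, 163/24]
R6 ← R6 + (19/12)·R2: [0, 0, -349/48, 367/48]
R4 ← R4 + (171/211)·R3: [0, 0, 0, 522/211]
R5 ← R5 − (265/422)·R3: [0, 0, 0, -1131/422]
R6 ← R6 − (349/844)·R3: [0, 0, 0, 1189/844]
R5 ← R5 + (13/12)·R4: [0, 0, 0, 0]
R6 ← R6 − (41/72)·R4: [0, 0, 0, 0]
4 pivots among 4 columns.
Every column is a pivot column, so the columns are linearly independent.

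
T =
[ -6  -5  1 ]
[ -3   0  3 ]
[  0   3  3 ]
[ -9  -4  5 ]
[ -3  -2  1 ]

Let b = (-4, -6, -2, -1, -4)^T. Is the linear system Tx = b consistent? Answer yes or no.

no

Row reduce the augmented matrix [T | b].
R2 ← R2 − (1/2)·R1: [0, 5/2, 5/2, -4]
R4 ← R4 − (3/2)·R1: [0, 7/2, 7/2, 5]
R5 ← R5 − (1/2)·R1: [0, 1/2, 1/2, -2]
R3 ← R3 − (6/5)·R2: [0, 0, 0, 14/5]
R4 ← R4 − (7/5)·R2: [0, 0, 0, 53/5]
R5 ← R5 − (1/5)·R2: [0, 0, 0, -6/5]
R4 ← R4 − (53/14)·R3: [0, 0, 0, 0]
R5 ← R5 + (3/7)·R3: [0, 0, 0, 0]
The echelon form has 3 nonzero rows; the last pivot sits in the augmented column, so rank(T) = 2 but rank([T|b]) = 3.
Since the ranks differ, the system is inconsistent.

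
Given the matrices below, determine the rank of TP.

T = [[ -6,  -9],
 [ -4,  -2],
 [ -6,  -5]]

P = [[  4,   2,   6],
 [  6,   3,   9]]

First compute TP:
[[-78, -39, -117],
 [-28, -14, -42],
 [-54, -27, -81]]
Now row reduce the product.
R2 ← R2 − (14/39)·R1: [0, 0, 0]
R3 ← R3 − (9/13)·R1: [0, 0, 0]
1 nonzero row, so rank(TP) = 1.

1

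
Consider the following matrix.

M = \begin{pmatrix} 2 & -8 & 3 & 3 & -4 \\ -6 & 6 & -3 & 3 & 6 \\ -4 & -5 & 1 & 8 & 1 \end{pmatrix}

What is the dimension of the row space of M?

Row reduce to echelon form.
R2 ← R2 + (3)·R1: [0, -18, 6, 12, -6]
R3 ← R3 + (2)·R1: [0, -21, 7, 14, -7]
R3 ← R3 − (7/6)·R2: [0, 0, 0, 0, 0]
Echelon form has 2 nonzero rows, so rank(M) = 2.
The row space has dimension equal to the rank: 2.

2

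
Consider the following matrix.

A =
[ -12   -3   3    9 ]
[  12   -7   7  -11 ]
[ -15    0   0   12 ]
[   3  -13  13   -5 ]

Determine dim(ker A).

2

Row reduce to echelon form.
R2 ← R2 + R1: [0, -10, 10, -2]
R3 ← R3 − (5/4)·R1: [0, 15/4, -15/4, 3/4]
R4 ← R4 + (1/4)·R1: [0, -55/4, 55/4, -11/4]
R3 ← R3 + (3/8)·R2: [0, 0, 0, 0]
R4 ← R4 − (11/8)·R2: [0, 0, 0, 0]
2 nonzero rows, so rank(A) = 2.
A has 4 columns; by rank–nullity, nullity = 4 − 2 = 2.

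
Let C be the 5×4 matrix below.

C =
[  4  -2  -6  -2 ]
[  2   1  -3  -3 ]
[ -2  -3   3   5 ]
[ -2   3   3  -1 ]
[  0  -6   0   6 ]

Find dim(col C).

2

Row reduce to echelon form.
R2 ← R2 − (1/2)·R1: [0, 2, 0, -2]
R3 ← R3 + (1/2)·R1: [0, -4, 0, 4]
R4 ← R4 + (1/2)·R1: [0, 2, 0, -2]
R3 ← R3 + (2)·R2: [0, 0, 0, 0]
R4 ← R4 − R2: [0, 0, 0, 0]
R5 ← R5 + (3)·R2: [0, 0, 0, 0]
Echelon form has 2 nonzero rows, so rank(C) = 2.
The column space has dimension equal to the rank: 2.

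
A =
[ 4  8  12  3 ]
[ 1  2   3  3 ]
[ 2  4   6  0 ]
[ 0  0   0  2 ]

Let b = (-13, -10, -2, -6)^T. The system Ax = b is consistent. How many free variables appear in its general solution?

Row reduce the augmented matrix [A | b].
R2 ← R2 − (1/4)·R1: [0, 0, 0, 9/4, -27/4]
R3 ← R3 − (1/2)·R1: [0, 0, 0, -3/2, 9/2]
R3 ← R3 + (2/3)·R2: [0, 0, 0, 0, 0]
R4 ← R4 − (8/9)·R2: [0, 0, 0, 0, 0]
The echelon form has 2 nonzero rows, and every pivot lies in the first 4 columns, so rank(A) = rank([A|b]) = 2.
The system is consistent.
Free variables = (unknowns) − (rank) = 4 − 2 = 2.

2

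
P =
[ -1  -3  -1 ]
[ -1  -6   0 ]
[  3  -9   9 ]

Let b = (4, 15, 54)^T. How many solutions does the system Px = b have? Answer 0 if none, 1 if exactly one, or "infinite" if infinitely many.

infinite

Row reduce the augmented matrix [P | b].
R2 ← R2 − R1: [0, -3, 1, 11]
R3 ← R3 + (3)·R1: [0, -18, 6, 66]
R3 ← R3 − (6)·R2: [0, 0, 0, 0]
The echelon form has 2 nonzero rows, and every pivot lies in the first 3 columns, so rank(P) = rank([P|b]) = 2.
The system is consistent.
rank = 2 < 3 unknowns, so there are infinitely many solutions.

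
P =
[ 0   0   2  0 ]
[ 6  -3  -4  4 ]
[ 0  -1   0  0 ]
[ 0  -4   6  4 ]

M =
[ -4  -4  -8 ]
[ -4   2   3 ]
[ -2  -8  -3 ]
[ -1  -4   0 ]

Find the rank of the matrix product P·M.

First compute PM:
[[ -4, -16,  -6],
 [ -8, -14, -45],
 [  4,  -2,  -3],
 [  0, -72, -30]]
Now row reduce the product.
R2 ← R2 − (2)·R1: [0, 18, -33]
R3 ← R3 + R1: [0, -18, -9]
R3 ← R3 + R2: [0, 0, -42]
R4 ← R4 + (4)·R2: [0, 0, -162]
R4 ← R4 − (27/7)·R3: [0, 0, 0]
3 nonzero rows, so rank(PM) = 3.

3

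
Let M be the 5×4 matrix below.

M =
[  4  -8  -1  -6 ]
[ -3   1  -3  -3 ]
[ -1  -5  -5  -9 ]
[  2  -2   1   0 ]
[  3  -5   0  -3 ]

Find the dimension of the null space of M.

Row reduce to echelon form.
R2 ← R2 + (3/4)·R1: [0, -5, -15/4, -15/2]
R3 ← R3 + (1/4)·R1: [0, -7, -21/4, -21/2]
R4 ← R4 − (1/2)·R1: [0, 2, 3/2, 3]
R5 ← R5 − (3/4)·R1: [0, 1, 3/4, 3/2]
R3 ← R3 − (7/5)·R2: [0, 0, 0, 0]
R4 ← R4 + (2/5)·R2: [0, 0, 0, 0]
R5 ← R5 + (1/5)·R2: [0, 0, 0, 0]
2 nonzero rows, so rank(M) = 2.
M has 4 columns; by rank–nullity, nullity = 4 − 2 = 2.

2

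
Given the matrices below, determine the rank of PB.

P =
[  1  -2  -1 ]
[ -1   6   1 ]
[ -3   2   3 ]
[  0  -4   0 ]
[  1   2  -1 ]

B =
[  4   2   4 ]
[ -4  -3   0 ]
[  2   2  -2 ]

2

First compute PB:
[[ 10,   6,   6],
 [-26, -18,  -6],
 [-14,  -6, -18],
 [ 16,  12,   0],
 [ -6,  -6,   6]]
Now row reduce the product.
R2 ← R2 + (13/5)·R1: [0, -12/5, 48/5]
R3 ← R3 + (7/5)·R1: [0, 12/5, -48/5]
R4 ← R4 − (8/5)·R1: [0, 12/5, -48/5]
R5 ← R5 + (3/5)·R1: [0, -12/5, 48/5]
R3 ← R3 + R2: [0, 0, 0]
R4 ← R4 + R2: [0, 0, 0]
R5 ← R5 − R2: [0, 0, 0]
2 nonzero rows, so rank(PB) = 2.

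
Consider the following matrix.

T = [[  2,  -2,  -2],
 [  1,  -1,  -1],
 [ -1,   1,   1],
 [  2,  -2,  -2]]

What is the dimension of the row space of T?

1

Row reduce to echelon form.
R2 ← R2 − (1/2)·R1: [0, 0, 0]
R3 ← R3 + (1/2)·R1: [0, 0, 0]
R4 ← R4 − R1: [0, 0, 0]
Echelon form has 1 nonzero row, so rank(T) = 1.
The row space has dimension equal to the rank: 1.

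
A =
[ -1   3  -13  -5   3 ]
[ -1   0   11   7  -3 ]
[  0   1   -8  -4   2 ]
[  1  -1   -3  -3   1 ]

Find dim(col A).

Row reduce to echelon form.
R2 ← R2 − R1: [0, -3, 24, 12, -6]
R4 ← R4 + R1: [0, 2, -16, -8, 4]
R3 ← R3 + (1/3)·R2: [0, 0, 0, 0, 0]
R4 ← R4 + (2/3)·R2: [0, 0, 0, 0, 0]
Echelon form has 2 nonzero rows, so rank(A) = 2.
The column space has dimension equal to the rank: 2.

2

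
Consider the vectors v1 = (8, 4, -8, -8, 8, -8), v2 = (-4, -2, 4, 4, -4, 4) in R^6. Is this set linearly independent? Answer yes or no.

no

Form the matrix with these vectors as rows and row reduce.
R2 ← R2 + (1/2)·R1: [0, 0, 0, 0, 0, 0]
1 nonzero row, so the 2 vectors span a space of dimension 1.
Since 1 < 2, the vectors are linearly dependent.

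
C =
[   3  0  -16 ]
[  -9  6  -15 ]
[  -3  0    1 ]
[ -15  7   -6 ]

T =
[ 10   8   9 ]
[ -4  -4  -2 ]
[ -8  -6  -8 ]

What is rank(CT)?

First compute CT:
[[158, 120, 155],
 [  6,  -6,  27],
 [-38, -30, -35],
 [-130, -112, -101]]
Now row reduce the product.
R2 ← R2 − (3/79)·R1: [0, -834/79, 1668/79]
R3 ← R3 + (19/79)·R1: [0, -90/79, 180/79]
R4 ← R4 + (65/79)·R1: [0, -1048/79, 2096/79]
R3 ← R3 − (15/139)·R2: [0, 0, 0]
R4 ← R4 − (524/417)·R2: [0, 0, 0]
2 nonzero rows, so rank(CT) = 2.

2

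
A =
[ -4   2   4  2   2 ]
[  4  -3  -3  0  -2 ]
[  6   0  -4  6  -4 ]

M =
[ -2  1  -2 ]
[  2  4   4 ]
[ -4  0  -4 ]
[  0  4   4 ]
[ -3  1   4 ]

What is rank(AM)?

First compute AM:
[[-10,  14,  16],
 [  4, -10, -16],
 [ 16,  26,  12]]
Now row reduce the product.
R2 ← R2 + (2/5)·R1: [0, -22/5, -48/5]
R3 ← R3 + (8/5)·R1: [0, 242/5, 188/5]
R3 ← R3 + (11)·R2: [0, 0, -68]
3 nonzero rows, so rank(AM) = 3.

3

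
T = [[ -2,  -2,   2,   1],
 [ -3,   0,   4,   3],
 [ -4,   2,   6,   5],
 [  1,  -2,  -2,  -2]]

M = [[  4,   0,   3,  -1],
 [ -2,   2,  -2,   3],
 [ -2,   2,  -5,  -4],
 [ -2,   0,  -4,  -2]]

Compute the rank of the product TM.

2

First compute TM:
[[-10,   0, -16, -14],
 [-26,   8, -41, -19],
 [-42,  16, -66, -24],
 [ 16,  -8,  25,   5]]
Now row reduce the product.
R2 ← R2 − (13/5)·R1: [0, 8, 3/5, 87/5]
R3 ← R3 − (21/5)·R1: [0, 16, 6/5, 174/5]
R4 ← R4 + (8/5)·R1: [0, -8, -3/5, -87/5]
R3 ← R3 − (2)·R2: [0, 0, 0, 0]
R4 ← R4 + R2: [0, 0, 0, 0]
2 nonzero rows, so rank(TM) = 2.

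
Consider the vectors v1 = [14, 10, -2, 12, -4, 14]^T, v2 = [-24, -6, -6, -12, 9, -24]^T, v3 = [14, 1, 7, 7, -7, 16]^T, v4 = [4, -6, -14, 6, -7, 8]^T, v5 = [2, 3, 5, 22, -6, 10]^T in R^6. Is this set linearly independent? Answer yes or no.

yes

Form the matrix with these vectors as rows and row reduce.
R2 ← R2 + (12/7)·R1: [0, 78/7, -66/7, 60/7, 15/7, 0]
R3 ← R3 − R1: [0, -9, 9, -5, -3, 2]
R4 ← R4 − (2/7)·R1: [0, -62/7, -94/7, 18/7, -41/7, 4]
R5 ← R5 − (1/7)·R1: [0, 11/7, 37/7, 142/7, -38/7, 8]
R3 ← R3 + (21/26)·R2: [0, 0, 18/13, 25/13, -33/26, 2]
R4 ← R4 + (31/39)·R2: [0, 0, -272/13, 122/13, -54/13, 4]
R5 ← R5 − (11/78)·R2: [0, 0, 86/13, 248/13, -149/26, 8]
R4 ← R4 + (136/9)·R3: [0, 0, 0, 346/9, -70/3, 308/9]
R5 ← R5 − (43/9)·R3: [0, 0, 0, 89/9, 1/3, -14/9]
R5 ← R5 − (89/346)·R4: [0, 0, 0, 0, 1096/173, -1792/173]
5 nonzero rows, so the 5 vectors span a space of dimension 5.
Since 5 = 5, the vectors are linearly independent.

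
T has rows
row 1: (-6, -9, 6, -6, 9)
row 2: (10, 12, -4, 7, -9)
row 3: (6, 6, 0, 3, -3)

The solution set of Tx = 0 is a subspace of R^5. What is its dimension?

3

Row reduce to echelon form.
R2 ← R2 + (5/3)·R1: [0, -3, 6, -3, 6]
R3 ← R3 + R1: [0, -3, 6, -3, 6]
R3 ← R3 − R2: [0, 0, 0, 0, 0]
2 nonzero rows, so rank(T) = 2.
T has 5 columns; by rank–nullity, nullity = 5 − 2 = 3.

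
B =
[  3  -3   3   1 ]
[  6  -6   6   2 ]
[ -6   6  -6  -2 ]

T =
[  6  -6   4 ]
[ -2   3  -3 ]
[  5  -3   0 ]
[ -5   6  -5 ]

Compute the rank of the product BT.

First compute BT:
[[ 34, -30,  16],
 [ 68, -60,  32],
 [-68,  60, -32]]
Now row reduce the product.
R2 ← R2 − (2)·R1: [0, 0, 0]
R3 ← R3 + (2)·R1: [0, 0, 0]
1 nonzero row, so rank(BT) = 1.

1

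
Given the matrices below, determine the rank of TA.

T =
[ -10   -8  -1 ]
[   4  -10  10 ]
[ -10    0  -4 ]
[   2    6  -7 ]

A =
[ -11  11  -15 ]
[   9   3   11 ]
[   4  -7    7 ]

3

First compute TA:
[[ 34, -127,  55],
 [-94, -56, -100],
 [ 94, -82, 122],
 [  4,  89, -13]]
Now row reduce the product.
R2 ← R2 + (47/17)·R1: [0, -6921/17, 885/17]
R3 ← R3 − (47/17)·R1: [0, 4575/17, -511/17]
R4 ← R4 − (2/17)·R1: [0, 1767/17, -331/17]
R3 ← R3 + (1525/2307)·R2: [0, 0, 3348/769]
R4 ← R4 + (589/2307)·R2: [0, 0, -4752/769]
R4 ← R4 + (44/31)·R3: [0, 0, 0]
3 nonzero rows, so rank(TA) = 3.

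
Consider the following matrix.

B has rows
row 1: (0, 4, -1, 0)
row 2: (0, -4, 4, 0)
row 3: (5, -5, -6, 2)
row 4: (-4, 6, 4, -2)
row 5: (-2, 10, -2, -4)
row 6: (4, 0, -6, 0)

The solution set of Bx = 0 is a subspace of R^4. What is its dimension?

0

Row reduce to echelon form.
Swap R1 ↔ R3
R4 ← R4 + (4/5)·R1: [0, 2, -4/5, -2/5]
R5 ← R5 + (2/5)·R1: [0, 8, -22/5, -16/5]
R6 ← R6 − (4/5)·R1: [0, 4, -6/5, -8/5]
R3 ← R3 + R2: [0, 0, 3, 0]
R4 ← R4 + (1/2)·R2: [0, 0, 6/5, -2/5]
R5 ← R5 + (2)·R2: [0, 0, 18/5, -16/5]
R6 ← R6 + R2: [0, 0, 14/5, -8/5]
R4 ← R4 − (2/5)·R3: [0, 0, 0, -2/5]
R5 ← R5 − (6/5)·R3: [0, 0, 0, -16/5]
R6 ← R6 − (14/15)·R3: [0, 0, 0, -8/5]
R5 ← R5 − (8)·R4: [0, 0, 0, 0]
R6 ← R6 − (4)·R4: [0, 0, 0, 0]
4 nonzero rows, so rank(B) = 4.
B has 4 columns; by rank–nullity, nullity = 4 − 4 = 0.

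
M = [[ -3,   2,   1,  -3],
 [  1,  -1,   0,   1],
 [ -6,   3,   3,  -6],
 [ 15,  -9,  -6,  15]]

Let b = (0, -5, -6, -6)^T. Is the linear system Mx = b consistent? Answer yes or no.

Row reduce the augmented matrix [M | b].
R2 ← R2 + (1/3)·R1: [0, -1/3, 1/3, 0, -5]
R3 ← R3 − (2)·R1: [0, -1, 1, 0, -6]
R4 ← R4 + (5)·R1: [0, 1, -1, 0, -6]
R3 ← R3 − (3)·R2: [0, 0, 0, 0, 9]
R4 ← R4 + (3)·R2: [0, 0, 0, 0, -21]
R4 ← R4 + (7/3)·R3: [0, 0, 0, 0, 0]
The echelon form has 3 nonzero rows; the last pivot sits in the augmented column, so rank(M) = 2 but rank([M|b]) = 3.
Since the ranks differ, the system is inconsistent.

no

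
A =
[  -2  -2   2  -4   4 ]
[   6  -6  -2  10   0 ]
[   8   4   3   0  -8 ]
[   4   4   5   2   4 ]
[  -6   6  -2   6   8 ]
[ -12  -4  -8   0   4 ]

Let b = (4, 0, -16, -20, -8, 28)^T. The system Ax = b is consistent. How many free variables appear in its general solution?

1

Row reduce the augmented matrix [A | b].
R2 ← R2 + (3)·R1: [0, -12, 4, -2, 12, 12]
R3 ← R3 + (4)·R1: [0, -4, 11, -16, 8, 0]
R4 ← R4 + (2)·R1: [0, 0, 9, -6, 12, -12]
R5 ← R5 − (3)·R1: [0, 12, -8, 18, -4, -20]
R6 ← R6 − (6)·R1: [0, 8, -20, 24, -20, 4]
R3 ← R3 − (1/3)·R2: [0, 0, 29/3, -46/3, 4, -4]
R5 ← R5 + R2: [0, 0, -4, 16, 8, -8]
R6 ← R6 + (2/3)·R2: [0, 0, -52/3, 68/3, -12, 12]
R4 ← R4 − (27/29)·R3: [0, 0, 0, 240/29, 240/29, -240/29]
R5 ← R5 + (12/29)·R3: [0, 0, 0, 280/29, 280/29, -280/29]
R6 ← R6 + (52/29)·R3: [0, 0, 0, -140/29, -140/29, 140/29]
R5 ← R5 − (7/6)·R4: [0, 0, 0, 0, 0, 0]
R6 ← R6 + (7/12)·R4: [0, 0, 0, 0, 0, 0]
The echelon form has 4 nonzero rows, and every pivot lies in the first 5 columns, so rank(A) = rank([A|b]) = 4.
The system is consistent.
Free variables = (unknowns) − (rank) = 5 − 4 = 1.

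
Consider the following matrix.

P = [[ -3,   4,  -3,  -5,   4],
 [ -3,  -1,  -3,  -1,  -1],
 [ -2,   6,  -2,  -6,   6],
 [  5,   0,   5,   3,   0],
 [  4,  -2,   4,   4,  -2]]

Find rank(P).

Row reduce to echelon form.
R2 ← R2 − R1: [0, -5, 0, 4, -5]
R3 ← R3 − (2/3)·R1: [0, 10/3, 0, -8/3, 10/3]
R4 ← R4 + (5/3)·R1: [0, 20/3, 0, -16/3, 20/3]
R5 ← R5 + (4/3)·R1: [0, 10/3, 0, -8/3, 10/3]
R3 ← R3 + (2/3)·R2: [0, 0, 0, 0, 0]
R4 ← R4 + (4/3)·R2: [0, 0, 0, 0, 0]
R5 ← R5 + (2/3)·R2: [0, 0, 0, 0, 0]
Echelon form has 2 nonzero rows, so rank(P) = 2.

2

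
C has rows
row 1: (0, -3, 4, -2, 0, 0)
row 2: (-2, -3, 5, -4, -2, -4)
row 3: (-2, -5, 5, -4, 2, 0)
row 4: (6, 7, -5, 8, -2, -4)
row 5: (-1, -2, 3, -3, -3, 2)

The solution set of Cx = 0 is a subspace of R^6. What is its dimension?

Row reduce to echelon form.
Swap R1 ↔ R2
R3 ← R3 − R1: [0, -2, 0, 0, 4, 4]
R4 ← R4 + (3)·R1: [0, -2, 10, -4, -8, -16]
R5 ← R5 − (1/2)·R1: [0, -1/2, 1/2, -1, -2, 4]
R3 ← R3 − (2/3)·R2: [0, 0, -8/3, 4/3, 4, 4]
R4 ← R4 − (2/3)·R2: [0, 0, 22/3, -8/3, -8, -16]
R5 ← R5 − (1/6)·R2: [0, 0, -1/6, -2/3, -2, 4]
R4 ← R4 + (11/4)·R3: [0, 0, 0, 1, 3, -5]
R5 ← R5 − (1/16)·R3: [0, 0, 0, -3/4, -9/4, 15/4]
R5 ← R5 + (3/4)·R4: [0, 0, 0, 0, 0, 0]
4 nonzero rows, so rank(C) = 4.
C has 6 columns; by rank–nullity, nullity = 6 − 4 = 2.

2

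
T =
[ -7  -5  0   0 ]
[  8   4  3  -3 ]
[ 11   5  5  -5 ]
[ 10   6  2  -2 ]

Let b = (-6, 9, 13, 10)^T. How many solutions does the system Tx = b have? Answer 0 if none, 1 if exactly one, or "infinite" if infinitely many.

Row reduce the augmented matrix [T | b].
R2 ← R2 + (8/7)·R1: [0, -12/7, 3, -3, 15/7]
R3 ← R3 + (11/7)·R1: [0, -20/7, 5, -5, 25/7]
R4 ← R4 + (10/7)·R1: [0, -8/7, 2, -2, 10/7]
R3 ← R3 − (5/3)·R2: [0, 0, 0, 0, 0]
R4 ← R4 − (2/3)·R2: [0, 0, 0, 0, 0]
The echelon form has 2 nonzero rows, and every pivot lies in the first 4 columns, so rank(T) = rank([T|b]) = 2.
The system is consistent.
rank = 2 < 4 unknowns, so there are infinitely many solutions.

infinite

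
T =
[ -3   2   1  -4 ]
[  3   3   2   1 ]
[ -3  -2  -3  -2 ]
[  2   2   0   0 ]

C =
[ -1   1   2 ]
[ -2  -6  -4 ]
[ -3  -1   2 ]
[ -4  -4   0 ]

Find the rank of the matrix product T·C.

First compute TC:
[[ 12,   0, -12],
 [-19, -21,  -2],
 [ 24,  20,  -4],
 [ -6, -10,  -4]]
Now row reduce the product.
R2 ← R2 + (19/12)·R1: [0, -21, -21]
R3 ← R3 − (2)·R1: [0, 20, 20]
R4 ← R4 + (1/2)·R1: [0, -10, -10]
R3 ← R3 + (20/21)·R2: [0, 0, 0]
R4 ← R4 − (10/21)·R2: [0, 0, 0]
2 nonzero rows, so rank(TC) = 2.

2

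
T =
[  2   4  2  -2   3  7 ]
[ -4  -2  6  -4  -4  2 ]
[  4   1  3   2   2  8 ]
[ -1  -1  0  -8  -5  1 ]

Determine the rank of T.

Row reduce to echelon form.
R2 ← R2 + (2)·R1: [0, 6, 10, -8, 2, 16]
R3 ← R3 − (2)·R1: [0, -7, -1, 6, -4, -6]
R4 ← R4 + (1/2)·R1: [0, 1, 1, -9, -7/2, 9/2]
R3 ← R3 + (7/6)·R2: [0, 0, 32/3, -10/3, -5/3, 38/3]
R4 ← R4 − (1/6)·R2: [0, 0, -2/3, -23/3, -23/6, 11/6]
R4 ← R4 + (1/16)·R3: [0, 0, 0, -63/8, -63/16, 21/8]
Echelon form has 4 nonzero rows, so rank(T) = 4.

4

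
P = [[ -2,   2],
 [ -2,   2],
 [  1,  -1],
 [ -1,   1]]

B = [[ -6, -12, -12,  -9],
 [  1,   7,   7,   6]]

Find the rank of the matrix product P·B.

1

First compute PB:
[[ 14,  38,  38,  30],
 [ 14,  38,  38,  30],
 [ -7, -19, -19, -15],
 [  7,  19,  19,  15]]
Now row reduce the product.
R2 ← R2 − R1: [0, 0, 0, 0]
R3 ← R3 + (1/2)·R1: [0, 0, 0, 0]
R4 ← R4 − (1/2)·R1: [0, 0, 0, 0]
1 nonzero row, so rank(PB) = 1.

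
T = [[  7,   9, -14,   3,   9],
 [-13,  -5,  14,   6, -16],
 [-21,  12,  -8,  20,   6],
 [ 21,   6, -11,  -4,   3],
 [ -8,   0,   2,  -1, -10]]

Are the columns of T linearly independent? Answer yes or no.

Row reduce T to echelon form.
R2 ← R2 + (13/7)·R1: [0, 82/7, -12, 81/7, 5/7]
R3 ← R3 + (3)·R1: [0, 39, -50, 29, 33]
R4 ← R4 − (3)·R1: [0, -21, 31, -13, -24]
R5 ← R5 + (8/7)·R1: [0, 72/7, -14, 17/7, 2/7]
R3 ← R3 − (273/82)·R2: [0, 0, -412/41, -781/82, 2511/82]
R4 ← R4 + (147/82)·R2: [0, 0, 389/41, 635/82, -1863/82]
R5 ← R5 − (36/41)·R2: [0, 0, -142/41, -317/41, -14/41]
R4 ← R4 + (389/412)·R3: [0, 0, 0, -1029/824, 5103/824]
R5 ← R5 − (71/206)·R3: [0, 0, 0, -1833/412, -4489/412]
R5 ← R5 − (1222/343)·R4: [0, 0, 0, 0, -1615/49]
5 pivots among 5 columns.
Every column is a pivot column, so the columns are linearly independent.

yes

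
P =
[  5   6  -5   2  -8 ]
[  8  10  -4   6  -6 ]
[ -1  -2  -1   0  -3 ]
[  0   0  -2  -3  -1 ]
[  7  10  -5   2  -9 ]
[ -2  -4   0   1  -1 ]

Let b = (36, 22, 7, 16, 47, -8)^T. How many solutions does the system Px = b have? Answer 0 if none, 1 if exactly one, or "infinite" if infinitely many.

infinite

Row reduce the augmented matrix [P | b].
R2 ← R2 − (8/5)·R1: [0, 2/5, 4, 14/5, 34/5, -178/5]
R3 ← R3 + (1/5)·R1: [0, -4/5, -2, 2/5, -23/5, 71/5]
R5 ← R5 − (7/5)·R1: [0, 8/5, 2, -4/5, 11/5, -17/5]
R6 ← R6 + (2/5)·R1: [0, -8/5, -2, 9/5, -21/5, 32/5]
R3 ← R3 + (2)·R2: [0, 0, 6, 6, 9, -57]
R5 ← R5 − (4)·R2: [0, 0, -14, -12, -25, 139]
R6 ← R6 + (4)·R2: [0, 0, 14, 13, 23, -136]
R4 ← R4 + (1/3)·R3: [0, 0, 0, -1, 2, -3]
R5 ← R5 + (7/3)·R3: [0, 0, 0, 2, -4, 6]
R6 ← R6 − (7/3)·R3: [0, 0, 0, -1, 2, -3]
R5 ← R5 + (2)·R4: [0, 0, 0, 0, 0, 0]
R6 ← R6 − R4: [0, 0, 0, 0, 0, 0]
The echelon form has 4 nonzero rows, and every pivot lies in the first 5 columns, so rank(P) = rank([P|b]) = 4.
The system is consistent.
rank = 4 < 5 unknowns, so there are infinitely many solutions.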